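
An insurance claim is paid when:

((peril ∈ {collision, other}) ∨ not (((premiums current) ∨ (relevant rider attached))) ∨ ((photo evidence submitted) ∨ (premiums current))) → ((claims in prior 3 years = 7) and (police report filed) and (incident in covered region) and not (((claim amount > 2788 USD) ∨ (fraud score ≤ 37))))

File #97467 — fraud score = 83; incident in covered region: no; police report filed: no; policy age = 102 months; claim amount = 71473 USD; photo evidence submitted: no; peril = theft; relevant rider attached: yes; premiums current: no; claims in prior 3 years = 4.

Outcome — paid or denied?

Paid

Atomic conditions:
  peril ∈ {collision, other}: theft is not in the set → false
  premiums current: no → false
  relevant rider attached: yes → true
  photo evidence submitted: no → false
  claims in prior 3 years = 7: 4 == 7 is false
  police report filed: no → false
  incident in covered region: no → false
  claim amount > 2788 USD: 71473 > 2788 is true
  fraud score ≤ 37: 83 ≤ 37 is false
Combine:
[1.2.1] false OR true = true
[1.2] NOT true = false
[1.3] false OR false = false
[1] false OR false OR false = false
[2.4.1] true OR false = true
[2.4] NOT true = false
[2] false AND false AND false AND false = false
[root] false → false (antecedent false ⇒ implication holds) = true
Overall: true → paid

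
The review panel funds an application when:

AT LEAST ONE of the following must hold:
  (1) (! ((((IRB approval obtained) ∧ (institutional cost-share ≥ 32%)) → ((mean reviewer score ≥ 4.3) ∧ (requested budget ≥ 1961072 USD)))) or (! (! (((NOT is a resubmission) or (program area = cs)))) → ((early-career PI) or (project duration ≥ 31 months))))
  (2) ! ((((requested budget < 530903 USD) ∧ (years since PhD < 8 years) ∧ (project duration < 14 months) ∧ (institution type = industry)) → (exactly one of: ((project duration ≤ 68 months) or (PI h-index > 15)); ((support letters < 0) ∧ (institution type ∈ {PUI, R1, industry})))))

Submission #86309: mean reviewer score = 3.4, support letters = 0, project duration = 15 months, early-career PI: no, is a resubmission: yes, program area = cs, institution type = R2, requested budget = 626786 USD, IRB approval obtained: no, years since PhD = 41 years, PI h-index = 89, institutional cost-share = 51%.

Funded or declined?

Declined

Atomic conditions:
  IRB approval obtained: no → false
  institutional cost-share ≥ 32%: 51 ≥ 32 is true
  mean reviewer score ≥ 4.3: 3.4 ≥ 4.3 is false
  requested budget ≥ 1961072 USD: 626786 ≥ 1961072 is false
  NOT is a resubmission: yes → false
  program area = cs: cs == cs is true
  early-career PI: no → false
  project duration ≥ 31 months: 15 ≥ 31 is false
  requested budget < 530903 USD: 626786 < 530903 is false
  years since PhD < 8 years: 41 < 8 is false
  project duration < 14 months: 15 < 14 is false
  institution type = industry: R2 == industry is false
  project duration ≤ 68 months: 15 ≤ 68 is true
  PI h-index > 15: 89 > 15 is true
  support letters < 0: 0 < 0 is false
  institution type ∈ {PUI, R1, industry}: R2 is not in the set → false
Combine:
[1.1.1.1] false AND true = false
[1.1.1.2] false AND false = false
[1.1.1] false → false (antecedent false ⇒ implication holds) = true
[1.1] NOT true = false
[1.2.1.1.1] false OR true = true
[1.2.1.1] NOT true = false
[1.2.1] NOT false = true
[1.2.2] false OR false = false
[1.2] true → false = false
[1] false OR false = false
[2.1.1] false AND false AND false AND false = false
[2.1.2.1] true OR true = true
[2.1.2.2] false AND false = false
[2.1.2] exactly-one(true, false) = true
[2.1] false → true (antecedent false ⇒ implication holds) = true
[2] NOT true = false
[root] false OR false = false
Overall: false → declined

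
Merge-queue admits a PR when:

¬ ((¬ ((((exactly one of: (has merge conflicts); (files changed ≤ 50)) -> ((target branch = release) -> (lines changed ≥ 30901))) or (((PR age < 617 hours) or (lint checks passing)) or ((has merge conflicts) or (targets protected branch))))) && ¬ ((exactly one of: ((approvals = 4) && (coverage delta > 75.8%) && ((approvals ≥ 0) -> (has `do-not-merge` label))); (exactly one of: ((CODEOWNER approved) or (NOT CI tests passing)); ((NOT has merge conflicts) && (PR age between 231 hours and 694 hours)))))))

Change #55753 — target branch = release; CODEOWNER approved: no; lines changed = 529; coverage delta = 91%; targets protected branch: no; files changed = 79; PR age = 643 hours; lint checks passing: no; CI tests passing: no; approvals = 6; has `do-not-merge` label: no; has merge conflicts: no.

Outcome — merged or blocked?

Merged

Atomic conditions:
  has merge conflicts: no → false
  files changed ≤ 50: 79 ≤ 50 is false
  target branch = release: release == release is true
  lines changed ≥ 30901: 529 ≥ 30901 is false
  PR age < 617 hours: 643 < 617 is false
  lint checks passing: no → false
  targets protected branch: no → false
  approvals = 4: 6 == 4 is false
  coverage delta > 75.8%: 91 > 75.8 is true
  approvals ≥ 0: 6 ≥ 0 is true
  has `do-not-merge` label: no → false
  CODEOWNER approved: no → false
  NOT CI tests passing: no → true
  NOT has merge conflicts: no → true
  PR age between 231 hours and 694 hours: 643 in [231, 694] is true
Combine:
[1.1.1.1.1] exactly-one(false, false) = false
[1.1.1.1.2] true → false = false
[1.1.1.1] false → false (antecedent false ⇒ implication holds) = true
[1.1.1.2.1] false OR false = false
[1.1.1.2.2] false OR false = false
[1.1.1.2] false OR false = false
[1.1.1] true OR false = true
[1.1] NOT true = false
[1.2.1.1.3] true → false = false
[1.2.1.1] false AND true AND false = false
[1.2.1.2.1] false OR true = true
[1.2.1.2.2] true AND true = true
[1.2.1.2] exactly-one(true, true) = false
[1.2.1] exactly-one(false, false) = false
[1.2] NOT false = true
[1] false AND true = false
[root] NOT false = true
Overall: true → merged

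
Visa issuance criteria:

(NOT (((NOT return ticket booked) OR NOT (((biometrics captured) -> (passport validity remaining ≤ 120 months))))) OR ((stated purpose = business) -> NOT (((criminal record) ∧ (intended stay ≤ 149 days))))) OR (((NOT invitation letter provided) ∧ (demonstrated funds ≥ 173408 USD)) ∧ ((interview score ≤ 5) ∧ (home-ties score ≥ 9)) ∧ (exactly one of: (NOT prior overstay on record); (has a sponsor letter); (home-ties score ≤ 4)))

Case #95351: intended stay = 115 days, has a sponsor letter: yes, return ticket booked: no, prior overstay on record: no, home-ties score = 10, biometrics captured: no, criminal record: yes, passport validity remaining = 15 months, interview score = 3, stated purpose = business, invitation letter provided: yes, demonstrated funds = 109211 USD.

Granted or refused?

Refused

Atomic conditions:
  NOT return ticket booked: no → true
  biometrics captured: no → false
  passport validity remaining ≤ 120 months: 15 ≤ 120 is true
  stated purpose = business: business == business is true
  criminal record: yes → true
  intended stay ≤ 149 days: 115 ≤ 149 is true
  NOT invitation letter provided: yes → false
  demonstrated funds ≥ 173408 USD: 109211 ≥ 173408 is false
  interview score ≤ 5: 3 ≤ 5 is true
  home-ties score ≥ 9: 10 ≥ 9 is true
  NOT prior overstay on record: no → true
  has a sponsor letter: yes → true
  home-ties score ≤ 4: 10 ≤ 4 is false
Combine:
[1.1.1.2.1] false → true (antecedent false ⇒ implication holds) = true
[1.1.1.2] NOT true = false
[1.1.1] true OR false = true
[1.1] NOT true = false
[1.2.2.1] true AND true = true
[1.2.2] NOT true = false
[1.2] true → false = false
[1] false OR false = false
[2.1] false AND false = false
[2.2] true AND true = true
[2.3] exactly-one(true, true, false) = false
[2] false AND true AND false = false
[root] false OR false = false
Overall: false → refused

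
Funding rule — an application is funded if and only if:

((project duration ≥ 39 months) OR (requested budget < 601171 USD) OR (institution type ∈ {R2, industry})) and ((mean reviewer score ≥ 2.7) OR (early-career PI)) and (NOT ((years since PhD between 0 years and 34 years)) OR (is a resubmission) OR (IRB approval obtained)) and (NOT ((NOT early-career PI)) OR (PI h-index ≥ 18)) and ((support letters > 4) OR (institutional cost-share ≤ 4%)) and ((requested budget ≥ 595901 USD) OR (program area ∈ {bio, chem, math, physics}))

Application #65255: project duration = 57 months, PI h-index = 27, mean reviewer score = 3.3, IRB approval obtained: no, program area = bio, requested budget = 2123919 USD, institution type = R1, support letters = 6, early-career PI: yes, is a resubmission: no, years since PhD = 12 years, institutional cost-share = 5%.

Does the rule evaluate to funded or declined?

Declined

Atomic conditions:
  project duration ≥ 39 months: 57 ≥ 39 is true
  requested budget < 601171 USD: 2123919 < 601171 is false
  institution type ∈ {R2, industry}: R1 is not in the set → false
  mean reviewer score ≥ 2.7: 3.3 ≥ 2.7 is true
  early-career PI: yes → true
  years since PhD between 0 years and 34 years: 12 in [0, 34] is true
  is a resubmission: no → false
  IRB approval obtained: no → false
  NOT early-career PI: yes → false
  PI h-index ≥ 18: 27 ≥ 18 is true
  support letters > 4: 6 > 4 is true
  institutional cost-share ≤ 4%: 5 ≤ 4 is false
  requested budget ≥ 595901 USD: 2123919 ≥ 595901 is true
  program area ∈ {bio, chem, math, physics}: bio is in the set → true
Combine:
[1] true OR false OR false = true
[2] true OR true = true
[3.1] NOT true = false
[3] false OR false OR false = false
[4.1] NOT false = true
[4] true OR true = true
[5] true OR false = true
[6] true OR true = true
[root] true AND true AND false AND true AND true AND true = false
Overall: false → declined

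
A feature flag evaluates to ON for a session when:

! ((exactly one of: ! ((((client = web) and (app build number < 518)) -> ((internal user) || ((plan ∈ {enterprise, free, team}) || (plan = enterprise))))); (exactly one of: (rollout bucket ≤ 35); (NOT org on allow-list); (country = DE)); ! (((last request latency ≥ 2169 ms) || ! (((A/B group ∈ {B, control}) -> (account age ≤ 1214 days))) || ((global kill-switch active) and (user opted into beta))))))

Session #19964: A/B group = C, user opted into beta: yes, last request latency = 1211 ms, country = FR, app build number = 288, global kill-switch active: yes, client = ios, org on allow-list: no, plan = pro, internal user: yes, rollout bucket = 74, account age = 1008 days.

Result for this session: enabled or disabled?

Disabled

Atomic conditions:
  client = web: ios == web is false
  app build number < 518: 288 < 518 is true
  internal user: yes → true
  plan ∈ {enterprise, free, team}: pro is not in the set → false
  plan = enterprise: pro == enterprise is false
  rollout bucket ≤ 35: 74 ≤ 35 is false
  NOT org on allow-list: no → true
  country = DE: FR == DE is false
  last request latency ≥ 2169 ms: 1211 ≥ 2169 is false
  A/B group ∈ {B, control}: C is not in the set → false
  account age ≤ 1214 days: 1008 ≤ 1214 is true
  global kill-switch active: yes → true
  user opted into beta: yes → true
Combine:
[1.1.1.1] false AND true = false
[1.1.1.2.2] false OR false = false
[1.1.1.2] true OR false = true
[1.1.1] false → true (antecedent false ⇒ implication holds) = true
[1.1] NOT true = false
[1.2] exactly-one(false, true, false) = true
[1.3.1.2.1] false → true (antecedent false ⇒ implication holds) = true
[1.3.1.2] NOT true = false
[1.3.1.3] true AND true = true
[1.3.1] false OR false OR true = true
[1.3] NOT true = false
[1] exactly-one(false, true, false) = true
[root] NOT true = false
Overall: false → disabled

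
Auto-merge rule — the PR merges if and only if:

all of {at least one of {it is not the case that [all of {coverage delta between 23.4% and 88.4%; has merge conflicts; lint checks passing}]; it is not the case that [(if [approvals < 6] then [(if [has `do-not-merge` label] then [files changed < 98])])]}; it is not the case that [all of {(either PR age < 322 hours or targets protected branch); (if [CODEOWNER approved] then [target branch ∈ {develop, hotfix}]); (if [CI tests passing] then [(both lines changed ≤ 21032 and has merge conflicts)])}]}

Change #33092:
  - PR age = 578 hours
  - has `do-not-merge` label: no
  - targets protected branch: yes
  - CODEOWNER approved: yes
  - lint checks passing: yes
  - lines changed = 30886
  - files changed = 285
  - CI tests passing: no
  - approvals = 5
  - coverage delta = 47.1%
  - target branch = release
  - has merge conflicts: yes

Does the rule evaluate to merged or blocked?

Atomic conditions:
  coverage delta between 23.4% and 88.4%: 47.1 in [23.4, 88.4] is true
  has merge conflicts: yes → true
  lint checks passing: yes → true
  approvals < 6: 5 < 6 is true
  has `do-not-merge` label: no → false
  files changed < 98: 285 < 98 is false
  PR age < 322 hours: 578 < 322 is false
  targets protected branch: yes → true
  CODEOWNER approved: yes → true
  target branch ∈ {develop, hotfix}: release is not in the set → false
  CI tests passing: no → false
  lines changed ≤ 21032: 30886 ≤ 21032 is false
Combine:
[1.1.1] true AND true AND true = true
[1.1] NOT true = false
[1.2.1.2] false → false (antecedent false ⇒ implication holds) = true
[1.2.1] true → true = true
[1.2] NOT true = false
[1] false OR false = false
[2.1.1] false OR true = true
[2.1.2] true → false = false
[2.1.3.2] false AND true = false
[2.1.3] false → false (antecedent false ⇒ implication holds) = true
[2.1] true AND false AND true = false
[2] NOT false = true
[root] false AND true = false
Overall: false → blocked

Blocked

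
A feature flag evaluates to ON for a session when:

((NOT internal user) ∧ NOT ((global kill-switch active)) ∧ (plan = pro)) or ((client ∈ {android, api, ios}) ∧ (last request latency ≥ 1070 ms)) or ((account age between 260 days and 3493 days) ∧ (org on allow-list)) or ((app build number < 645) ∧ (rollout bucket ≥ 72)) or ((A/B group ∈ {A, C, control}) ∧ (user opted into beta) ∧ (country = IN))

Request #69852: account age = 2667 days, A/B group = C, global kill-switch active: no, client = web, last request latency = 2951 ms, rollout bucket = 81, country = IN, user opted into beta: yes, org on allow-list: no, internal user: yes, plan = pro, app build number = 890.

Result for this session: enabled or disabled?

Atomic conditions:
  NOT internal user: yes → false
  global kill-switch active: no → false
  plan = pro: pro == pro is true
  client ∈ {android, api, ios}: web is not in the set → false
  last request latency ≥ 1070 ms: 2951 ≥ 1070 is true
  account age between 260 days and 3493 days: 2667 in [260, 3493] is true
  org on allow-list: no → false
  app build number < 645: 890 < 645 is false
  rollout bucket ≥ 72: 81 ≥ 72 is true
  A/B group ∈ {A, C, control}: C is in the set → true
  user opted into beta: yes → true
  country = IN: IN == IN is true
Combine:
[1.2] NOT false = true
[1] false AND true AND true = false
[2] false AND true = false
[3] true AND false = false
[4] false AND true = false
[5] true AND true AND true = true
[root] false OR false OR false OR false OR true = true
Overall: true → enabled

Enabled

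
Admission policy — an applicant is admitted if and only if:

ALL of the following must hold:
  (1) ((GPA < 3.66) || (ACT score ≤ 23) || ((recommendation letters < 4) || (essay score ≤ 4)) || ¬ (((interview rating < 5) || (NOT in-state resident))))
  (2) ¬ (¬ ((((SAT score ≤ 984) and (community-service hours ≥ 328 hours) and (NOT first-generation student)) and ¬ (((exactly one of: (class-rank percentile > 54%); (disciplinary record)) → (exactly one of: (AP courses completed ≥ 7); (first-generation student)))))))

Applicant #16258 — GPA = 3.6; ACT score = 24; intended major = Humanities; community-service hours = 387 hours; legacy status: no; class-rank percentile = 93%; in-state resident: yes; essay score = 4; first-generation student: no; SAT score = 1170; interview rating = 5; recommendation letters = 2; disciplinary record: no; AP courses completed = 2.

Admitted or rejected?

Atomic conditions:
  GPA < 3.66: 3.6 < 3.66 is true
  ACT score ≤ 23: 24 ≤ 23 is false
  recommendation letters < 4: 2 < 4 is true
  essay score ≤ 4: 4 ≤ 4 is true
  interview rating < 5: 5 < 5 is false
  NOT in-state resident: yes → false
  SAT score ≤ 984: 1170 ≤ 984 is false
  community-service hours ≥ 328 hours: 387 ≥ 328 is true
  NOT first-generation student: no → true
  class-rank percentile > 54%: 93 > 54 is true
  disciplinary record: no → false
  AP courses completed ≥ 7: 2 ≥ 7 is false
  first-generation student: no → false
Combine:
[1.3] true OR true = true
[1.4.1] false OR false = false
[1.4] NOT false = true
[1] true OR false OR true OR true = true
[2.1.1.1] false AND true AND true = false
[2.1.1.2.1.1] exactly-one(true, false) = true
[2.1.1.2.1.2] exactly-one(false, false) = false
[2.1.1.2.1] true → false = false
[2.1.1.2] NOT false = true
[2.1.1] false AND true = false
[2.1] NOT false = true
[2] NOT true = false
[root] true AND false = false
Overall: false → rejected

Rejected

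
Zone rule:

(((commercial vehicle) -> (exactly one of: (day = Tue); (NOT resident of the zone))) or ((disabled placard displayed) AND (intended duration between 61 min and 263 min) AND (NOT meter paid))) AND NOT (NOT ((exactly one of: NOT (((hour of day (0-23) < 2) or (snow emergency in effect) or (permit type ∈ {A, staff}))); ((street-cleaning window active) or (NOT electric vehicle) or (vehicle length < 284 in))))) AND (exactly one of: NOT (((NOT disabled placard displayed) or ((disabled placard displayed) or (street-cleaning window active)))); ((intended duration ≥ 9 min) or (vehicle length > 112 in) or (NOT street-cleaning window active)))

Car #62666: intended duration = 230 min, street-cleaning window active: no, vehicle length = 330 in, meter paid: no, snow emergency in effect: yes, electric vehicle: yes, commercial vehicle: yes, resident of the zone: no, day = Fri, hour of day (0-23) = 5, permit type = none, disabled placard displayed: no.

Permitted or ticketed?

Atomic conditions:
  commercial vehicle: yes → true
  day = Tue: Fri == Tue is false
  NOT resident of the zone: no → true
  disabled placard displayed: no → false
  intended duration between 61 min and 263 min: 230 in [61, 263] is true
  NOT meter paid: no → true
  hour of day (0-23) < 2: 5 < 2 is false
  snow emergency in effect: yes → true
  permit type ∈ {A, staff}: none is not in the set → false
  street-cleaning window active: no → false
  NOT electric vehicle: yes → false
  vehicle length < 284 in: 330 < 284 is false
  NOT disabled placard displayed: no → true
  intended duration ≥ 9 min: 230 ≥ 9 is true
  vehicle length > 112 in: 330 > 112 is true
  NOT street-cleaning window active: no → true
Combine:
[1.1.2] exactly-one(false, true) = true
[1.1] true → true = true
[1.2] false AND true AND true = false
[1] true OR false = true
[2.1.1.1.1] false OR true OR false = true
[2.1.1.1] NOT true = false
[2.1.1.2] false OR false OR false = false
[2.1.1] exactly-one(false, false) = false
[2.1] NOT false = true
[2] NOT true = false
[3.1.1.2] false OR false = false
[3.1.1] true OR false = true
[3.1] NOT true = false
[3.2] true OR true OR true = true
[3] exactly-one(false, true) = true
[root] true AND false AND true = false
Overall: false → ticketed

Ticketed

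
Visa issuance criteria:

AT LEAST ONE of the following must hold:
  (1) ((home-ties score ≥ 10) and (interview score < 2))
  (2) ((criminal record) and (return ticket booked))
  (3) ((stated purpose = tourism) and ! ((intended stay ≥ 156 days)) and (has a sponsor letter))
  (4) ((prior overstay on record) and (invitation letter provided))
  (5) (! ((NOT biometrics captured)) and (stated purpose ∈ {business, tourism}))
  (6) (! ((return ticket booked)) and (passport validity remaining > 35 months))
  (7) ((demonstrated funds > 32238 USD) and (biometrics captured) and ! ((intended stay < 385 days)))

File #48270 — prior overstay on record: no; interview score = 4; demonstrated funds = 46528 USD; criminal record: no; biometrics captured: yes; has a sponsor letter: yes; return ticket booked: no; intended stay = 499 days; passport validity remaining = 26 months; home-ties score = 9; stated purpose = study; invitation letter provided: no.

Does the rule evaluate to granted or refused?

Atomic conditions:
  home-ties score ≥ 10: 9 ≥ 10 is false
  interview score < 2: 4 < 2 is false
  criminal record: no → false
  return ticket booked: no → false
  stated purpose = tourism: study == tourism is false
  intended stay ≥ 156 days: 499 ≥ 156 is true
  has a sponsor letter: yes → true
  prior overstay on record: no → false
  invitation letter provided: no → false
  NOT biometrics captured: yes → false
  stated purpose ∈ {business, tourism}: study is not in the set → false
  passport validity remaining > 35 months: 26 > 35 is false
  demonstrated funds > 32238 USD: 46528 > 32238 is true
  biometrics captured: yes → true
  intended stay < 385 days: 499 < 385 is false
Combine:
[1] false AND false = false
[2] false AND false = false
[3.2] NOT true = false
[3] false AND false AND true = false
[4] false AND false = false
[5.1] NOT false = true
[5] true AND false = false
[6.1] NOT false = true
[6] true AND false = false
[7.3] NOT false = true
[7] true AND true AND true = true
[root] false OR false OR false OR false OR false OR false OR true = true
Overall: true → granted

Granted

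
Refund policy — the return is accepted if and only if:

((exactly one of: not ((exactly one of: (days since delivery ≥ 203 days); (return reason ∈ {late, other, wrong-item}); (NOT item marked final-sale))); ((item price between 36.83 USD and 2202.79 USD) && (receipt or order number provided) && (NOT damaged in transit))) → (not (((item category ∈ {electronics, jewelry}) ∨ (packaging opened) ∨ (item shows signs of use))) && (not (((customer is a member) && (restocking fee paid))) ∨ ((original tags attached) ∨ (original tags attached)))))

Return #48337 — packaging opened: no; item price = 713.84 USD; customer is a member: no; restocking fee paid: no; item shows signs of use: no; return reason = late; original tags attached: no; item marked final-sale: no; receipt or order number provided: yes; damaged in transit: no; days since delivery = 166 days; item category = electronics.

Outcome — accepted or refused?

Atomic conditions:
  days since delivery ≥ 203 days: 166 ≥ 203 is false
  return reason ∈ {late, other, wrong-item}: late is in the set → true
  NOT item marked final-sale: no → true
  item price between 36.83 USD and 2202.79 USD: 713.84 in [36.83, 2202.79] is true
  receipt or order number provided: yes → true
  NOT damaged in transit: no → true
  item category ∈ {electronics, jewelry}: electronics is in the set → true
  packaging opened: no → false
  item shows signs of use: no → false
  customer is a member: no → false
  restocking fee paid: no → false
  original tags attached: no → false
Combine:
[1.1.1] exactly-one(false, true, true) = false
[1.1] NOT false = true
[1.2] true AND true AND true = true
[1] exactly-one(true, true) = false
[2.1.1] true OR false OR false = true
[2.1] NOT true = false
[2.2.1.1] false AND false = false
[2.2.1] NOT false = true
[2.2.2] false OR false = false
[2.2] true OR false = true
[2] false AND true = false
[root] false → false (antecedent false ⇒ implication holds) = true
Overall: true → accepted

Accepted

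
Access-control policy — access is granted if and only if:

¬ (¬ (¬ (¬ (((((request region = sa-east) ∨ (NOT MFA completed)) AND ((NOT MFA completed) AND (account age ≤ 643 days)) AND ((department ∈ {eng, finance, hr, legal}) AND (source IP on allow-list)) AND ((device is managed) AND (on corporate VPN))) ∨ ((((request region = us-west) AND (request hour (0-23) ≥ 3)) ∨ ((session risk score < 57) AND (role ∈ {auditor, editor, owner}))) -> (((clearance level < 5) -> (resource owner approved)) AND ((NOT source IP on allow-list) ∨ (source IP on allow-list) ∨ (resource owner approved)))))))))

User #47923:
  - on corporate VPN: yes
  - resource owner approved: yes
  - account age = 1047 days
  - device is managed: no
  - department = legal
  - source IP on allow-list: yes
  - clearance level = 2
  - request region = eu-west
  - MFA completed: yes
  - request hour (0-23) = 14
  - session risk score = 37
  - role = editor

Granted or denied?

Granted

Atomic conditions:
  request region = sa-east: eu-west == sa-east is false
  NOT MFA completed: yes → false
  account age ≤ 643 days: 1047 ≤ 643 is false
  department ∈ {eng, finance, hr, legal}: legal is in the set → true
  source IP on allow-list: yes → true
  device is managed: no → false
  on corporate VPN: yes → true
  request region = us-west: eu-west == us-west is false
  request hour (0-23) ≥ 3: 14 ≥ 3 is true
  session risk score < 57: 37 < 57 is true
  role ∈ {auditor, editor, owner}: editor is in the set → true
  clearance level < 5: 2 < 5 is true
  resource owner approved: yes → true
  NOT source IP on allow-list: yes → false
Combine:
[1.1.1.1.1.1] false OR false = false
[1.1.1.1.1.2] false AND false = false
[1.1.1.1.1.3] true AND true = true
[1.1.1.1.1.4] false AND true = false
[1.1.1.1.1] false AND false AND true AND false = false
[1.1.1.1.2.1.1] false AND true = false
[1.1.1.1.2.1.2] true AND true = true
[1.1.1.1.2.1] false OR true = true
[1.1.1.1.2.2.1] true → true = true
[1.1.1.1.2.2.2] false OR true OR true = true
[1.1.1.1.2.2] true AND true = true
[1.1.1.1.2] true → true = true
[1.1.1.1] false OR true = true
[1.1.1] NOT true = false
[1.1] NOT false = true
[1] NOT true = false
[root] NOT false = true
Overall: true → granted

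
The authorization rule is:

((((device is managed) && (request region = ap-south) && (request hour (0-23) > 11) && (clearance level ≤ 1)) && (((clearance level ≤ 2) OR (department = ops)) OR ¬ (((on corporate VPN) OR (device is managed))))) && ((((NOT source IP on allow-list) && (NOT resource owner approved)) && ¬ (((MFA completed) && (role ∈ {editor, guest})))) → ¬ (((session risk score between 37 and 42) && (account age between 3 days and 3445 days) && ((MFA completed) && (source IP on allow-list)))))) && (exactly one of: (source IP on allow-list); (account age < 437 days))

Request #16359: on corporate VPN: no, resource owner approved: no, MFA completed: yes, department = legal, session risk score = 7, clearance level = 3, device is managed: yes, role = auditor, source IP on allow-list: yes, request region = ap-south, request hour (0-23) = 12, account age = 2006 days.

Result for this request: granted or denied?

Atomic conditions:
  device is managed: yes → true
  request region = ap-south: ap-south == ap-south is true
  request hour (0-23) > 11: 12 > 11 is true
  clearance level ≤ 1: 3 ≤ 1 is false
  clearance level ≤ 2: 3 ≤ 2 is false
  department = ops: legal == ops is false
  on corporate VPN: no → false
  NOT source IP on allow-list: yes → false
  NOT resource owner approved: no → true
  MFA completed: yes → true
  role ∈ {editor, guest}: auditor is not in the set → false
  session risk score between 37 and 42: 7 in [37, 42] is false
  account age between 3 days and 3445 days: 2006 in [3, 3445] is true
  source IP on allow-list: yes → true
  account age < 437 days: 2006 < 437 is false
Combine:
[1.1.1] true AND true AND true AND false = false
[1.1.2.1] false OR false = false
[1.1.2.2.1] false OR true = true
[1.1.2.2] NOT true = false
[1.1.2] false OR false = false
[1.1] false AND false = false
[1.2.1.1] false AND true = false
[1.2.1.2.1] true AND false = false
[1.2.1.2] NOT false = true
[1.2.1] false AND true = false
[1.2.2.1.3] true AND true = true
[1.2.2.1] false AND true AND true = false
[1.2.2] NOT false = true
[1.2] false → true (antecedent false ⇒ implication holds) = true
[1] false AND true = false
[2] exactly-one(true, false) = true
[root] false AND true = false
Overall: false → denied

Denied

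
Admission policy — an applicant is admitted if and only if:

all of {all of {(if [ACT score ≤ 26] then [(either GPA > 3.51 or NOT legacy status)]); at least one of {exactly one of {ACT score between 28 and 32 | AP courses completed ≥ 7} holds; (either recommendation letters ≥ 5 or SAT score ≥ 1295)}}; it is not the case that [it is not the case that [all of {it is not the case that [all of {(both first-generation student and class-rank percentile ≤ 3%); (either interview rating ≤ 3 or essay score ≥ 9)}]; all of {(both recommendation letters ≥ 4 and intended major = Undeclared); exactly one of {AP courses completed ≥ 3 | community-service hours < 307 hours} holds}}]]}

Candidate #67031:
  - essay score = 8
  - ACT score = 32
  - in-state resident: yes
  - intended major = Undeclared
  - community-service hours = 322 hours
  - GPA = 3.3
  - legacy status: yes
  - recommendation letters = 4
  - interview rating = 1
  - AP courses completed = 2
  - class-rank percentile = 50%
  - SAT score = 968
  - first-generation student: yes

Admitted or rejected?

Rejected

Atomic conditions:
  ACT score ≤ 26: 32 ≤ 26 is false
  GPA > 3.51: 3.3 > 3.51 is false
  NOT legacy status: yes → false
  ACT score between 28 and 32: 32 in [28, 32] is true
  AP courses completed ≥ 7: 2 ≥ 7 is false
  recommendation letters ≥ 5: 4 ≥ 5 is false
  SAT score ≥ 1295: 968 ≥ 1295 is false
  first-generation student: yes → true
  class-rank percentile ≤ 3%: 50 ≤ 3 is false
  interview rating ≤ 3: 1 ≤ 3 is true
  essay score ≥ 9: 8 ≥ 9 is false
  recommendation letters ≥ 4: 4 ≥ 4 is true
  intended major = Undeclared: Undeclared == Undeclared is true
  AP courses completed ≥ 3: 2 ≥ 3 is false
  community-service hours < 307 hours: 322 < 307 is false
Combine:
[1.1.2] false OR false = false
[1.1] false → false (antecedent false ⇒ implication holds) = true
[1.2.1] exactly-one(true, false) = true
[1.2.2] false OR false = false
[1.2] true OR false = true
[1] true AND true = true
[2.1.1.1.1.1] true AND false = false
[2.1.1.1.1.2] true OR false = true
[2.1.1.1.1] false AND true = false
[2.1.1.1] NOT false = true
[2.1.1.2.1] true AND true = true
[2.1.1.2.2] exactly-one(false, false) = false
[2.1.1.2] true AND false = false
[2.1.1] true AND false = false
[2.1] NOT false = true
[2] NOT true = false
[root] true AND false = false
Overall: false → rejected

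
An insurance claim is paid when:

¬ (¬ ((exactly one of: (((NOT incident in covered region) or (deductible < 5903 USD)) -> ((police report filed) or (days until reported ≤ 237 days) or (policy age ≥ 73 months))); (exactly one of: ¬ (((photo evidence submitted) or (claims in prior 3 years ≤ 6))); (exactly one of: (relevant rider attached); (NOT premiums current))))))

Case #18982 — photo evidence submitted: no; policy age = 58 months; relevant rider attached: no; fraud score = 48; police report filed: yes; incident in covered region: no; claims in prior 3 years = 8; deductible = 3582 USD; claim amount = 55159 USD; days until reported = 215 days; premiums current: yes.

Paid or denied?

Denied

Atomic conditions:
  NOT incident in covered region: no → true
  deductible < 5903 USD: 3582 < 5903 is true
  police report filed: yes → true
  days until reported ≤ 237 days: 215 ≤ 237 is true
  policy age ≥ 73 months: 58 ≥ 73 is false
  photo evidence submitted: no → false
  claims in prior 3 years ≤ 6: 8 ≤ 6 is false
  relevant rider attached: no → false
  NOT premiums current: yes → false
Combine:
[1.1.1.1] true OR true = true
[1.1.1.2] true OR true OR false = true
[1.1.1] true → true = true
[1.1.2.1.1] false OR false = false
[1.1.2.1] NOT false = true
[1.1.2.2] exactly-one(false, false) = false
[1.1.2] exactly-one(true, false) = true
[1.1] exactly-one(true, true) = false
[1] NOT false = true
[root] NOT true = false
Overall: false → denied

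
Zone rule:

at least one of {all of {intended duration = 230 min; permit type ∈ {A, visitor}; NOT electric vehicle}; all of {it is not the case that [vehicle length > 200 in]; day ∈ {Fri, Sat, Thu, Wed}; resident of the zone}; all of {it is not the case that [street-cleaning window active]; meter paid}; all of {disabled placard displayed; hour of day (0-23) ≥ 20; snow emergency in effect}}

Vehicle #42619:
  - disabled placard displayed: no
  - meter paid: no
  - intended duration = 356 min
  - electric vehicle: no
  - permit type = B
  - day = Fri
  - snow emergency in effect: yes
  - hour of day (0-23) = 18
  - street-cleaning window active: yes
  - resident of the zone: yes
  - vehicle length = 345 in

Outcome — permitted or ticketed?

Atomic conditions:
  intended duration = 230 min: 356 == 230 is false
  permit type ∈ {A, visitor}: B is not in the set → false
  NOT electric vehicle: no → true
  vehicle length > 200 in: 345 > 200 is true
  day ∈ {Fri, Sat, Thu, Wed}: Fri is in the set → true
  resident of the zone: yes → true
  street-cleaning window active: yes → true
  meter paid: no → false
  disabled placard displayed: no → false
  hour of day (0-23) ≥ 20: 18 ≥ 20 is false
  snow emergency in effect: yes → true
Combine:
[1] false AND false AND true = false
[2.1] NOT true = false
[2] false AND true AND true = false
[3.1] NOT true = false
[3] false AND false = false
[4] false AND false AND true = false
[root] false OR false OR false OR false = false
Overall: false → ticketed

Ticketed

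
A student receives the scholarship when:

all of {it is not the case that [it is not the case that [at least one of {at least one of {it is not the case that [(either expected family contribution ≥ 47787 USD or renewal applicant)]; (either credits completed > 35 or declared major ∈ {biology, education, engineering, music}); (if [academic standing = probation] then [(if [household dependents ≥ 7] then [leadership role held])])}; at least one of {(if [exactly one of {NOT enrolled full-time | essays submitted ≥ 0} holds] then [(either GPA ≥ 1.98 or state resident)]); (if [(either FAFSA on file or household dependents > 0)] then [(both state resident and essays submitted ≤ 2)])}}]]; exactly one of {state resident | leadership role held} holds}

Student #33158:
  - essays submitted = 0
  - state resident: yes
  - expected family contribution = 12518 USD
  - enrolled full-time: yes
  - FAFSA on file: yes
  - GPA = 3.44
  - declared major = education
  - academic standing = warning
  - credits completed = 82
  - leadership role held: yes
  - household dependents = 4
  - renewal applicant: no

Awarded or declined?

Declined

Atomic conditions:
  expected family contribution ≥ 47787 USD: 12518 ≥ 47787 is false
  renewal applicant: no → false
  credits completed > 35: 82 > 35 is true
  declared major ∈ {biology, education, engineering, music}: education is in the set → true
  academic standing = probation: warning == probation is false
  household dependents ≥ 7: 4 ≥ 7 is false
  leadership role held: yes → true
  NOT enrolled full-time: yes → false
  essays submitted ≥ 0: 0 ≥ 0 is true
  GPA ≥ 1.98: 3.44 ≥ 1.98 is true
  state resident: yes → true
  FAFSA on file: yes → true
  household dependents > 0: 4 > 0 is true
  essays submitted ≤ 2: 0 ≤ 2 is true
Combine:
[1.1.1.1.1.1] false OR false = false
[1.1.1.1.1] NOT false = true
[1.1.1.1.2] true OR true = true
[1.1.1.1.3.2] false → true (antecedent false ⇒ implication holds) = true
[1.1.1.1.3] false → true (antecedent false ⇒ implication holds) = true
[1.1.1.1] true OR true OR true = true
[1.1.1.2.1.1] exactly-one(false, true) = true
[1.1.1.2.1.2] true OR true = true
[1.1.1.2.1] true → true = true
[1.1.1.2.2.1] true OR true = true
[1.1.1.2.2.2] true AND true = true
[1.1.1.2.2] true → true = true
[1.1.1.2] true OR true = true
[1.1.1] true OR true = true
[1.1] NOT true = false
[1] NOT false = true
[2] exactly-one(true, true) = false
[root] true AND false = false
Overall: false → declined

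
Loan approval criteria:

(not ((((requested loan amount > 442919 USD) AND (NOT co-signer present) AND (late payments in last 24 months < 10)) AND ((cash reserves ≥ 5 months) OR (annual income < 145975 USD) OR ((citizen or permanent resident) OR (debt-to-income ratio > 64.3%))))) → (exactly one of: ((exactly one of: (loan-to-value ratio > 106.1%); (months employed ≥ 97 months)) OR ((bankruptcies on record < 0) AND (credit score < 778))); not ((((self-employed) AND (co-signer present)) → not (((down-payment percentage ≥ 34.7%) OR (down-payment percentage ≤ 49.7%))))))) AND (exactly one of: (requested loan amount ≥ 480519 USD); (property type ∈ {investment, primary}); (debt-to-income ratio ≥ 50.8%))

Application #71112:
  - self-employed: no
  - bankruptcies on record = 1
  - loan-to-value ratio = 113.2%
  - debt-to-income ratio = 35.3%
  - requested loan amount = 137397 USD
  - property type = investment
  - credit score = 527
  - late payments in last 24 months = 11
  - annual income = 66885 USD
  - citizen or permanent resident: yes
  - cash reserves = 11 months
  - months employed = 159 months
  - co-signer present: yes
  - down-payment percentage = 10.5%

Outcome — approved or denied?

Denied

Atomic conditions:
  requested loan amount > 442919 USD: 137397 > 442919 is false
  NOT co-signer present: yes → false
  late payments in last 24 months < 10: 11 < 10 is false
  cash reserves ≥ 5 months: 11 ≥ 5 is true
  annual income < 145975 USD: 66885 < 145975 is true
  citizen or permanent resident: yes → true
  debt-to-income ratio > 64.3%: 35.3 > 64.3 is false
  loan-to-value ratio > 106.1%: 113.2 > 106.1 is true
  months employed ≥ 97 months: 159 ≥ 97 is true
  bankruptcies on record < 0: 1 < 0 is false
  credit score < 778: 527 < 778 is true
  self-employed: no → false
  co-signer present: yes → true
  down-payment percentage ≥ 34.7%: 10.5 ≥ 34.7 is false
  down-payment percentage ≤ 49.7%: 10.5 ≤ 49.7 is true
  requested loan amount ≥ 480519 USD: 137397 ≥ 480519 is false
  property type ∈ {investment, primary}: investment is in the set → true
  debt-to-income ratio ≥ 50.8%: 35.3 ≥ 50.8 is false
Combine:
[1.1.1.1] false AND false AND false = false
[1.1.1.2.3] true OR false = true
[1.1.1.2] true OR true OR true = true
[1.1.1] false AND true = false
[1.1] NOT false = true
[1.2.1.1] exactly-one(true, true) = false
[1.2.1.2] false AND true = false
[1.2.1] false OR false = false
[1.2.2.1.1] false AND true = false
[1.2.2.1.2.1] false OR true = true
[1.2.2.1.2] NOT true = false
[1.2.2.1] false → false (antecedent false ⇒ implication holds) = true
[1.2.2] NOT true = false
[1.2] exactly-one(false, false) = false
[1] true → false = false
[2] exactly-one(false, true, false) = true
[root] false AND true = false
Overall: false → denied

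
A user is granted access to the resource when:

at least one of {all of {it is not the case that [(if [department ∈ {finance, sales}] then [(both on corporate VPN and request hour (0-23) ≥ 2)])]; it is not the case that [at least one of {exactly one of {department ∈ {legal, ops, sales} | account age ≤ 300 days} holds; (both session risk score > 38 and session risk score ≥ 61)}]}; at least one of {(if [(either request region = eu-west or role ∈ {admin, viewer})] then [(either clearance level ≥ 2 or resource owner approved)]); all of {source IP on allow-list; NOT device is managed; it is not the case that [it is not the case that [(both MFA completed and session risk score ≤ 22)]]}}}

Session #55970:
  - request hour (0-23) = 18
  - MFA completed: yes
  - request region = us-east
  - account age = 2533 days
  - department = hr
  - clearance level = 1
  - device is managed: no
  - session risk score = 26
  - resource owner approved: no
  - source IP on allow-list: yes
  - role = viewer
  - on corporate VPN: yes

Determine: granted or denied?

Denied

Atomic conditions:
  department ∈ {finance, sales}: hr is not in the set → false
  on corporate VPN: yes → true
  request hour (0-23) ≥ 2: 18 ≥ 2 is true
  department ∈ {legal, ops, sales}: hr is not in the set → false
  account age ≤ 300 days: 2533 ≤ 300 is false
  session risk score > 38: 26 > 38 is false
  session risk score ≥ 61: 26 ≥ 61 is false
  request region = eu-west: us-east == eu-west is false
  role ∈ {admin, viewer}: viewer is in the set → true
  clearance level ≥ 2: 1 ≥ 2 is false
  resource owner approved: no → false
  source IP on allow-list: yes → true
  NOT device is managed: no → true
  MFA completed: yes → true
  session risk score ≤ 22: 26 ≤ 22 is false
Combine:
[1.1.1.2] true AND true = true
[1.1.1] false → true (antecedent false ⇒ implication holds) = true
[1.1] NOT true = false
[1.2.1.1] exactly-one(false, false) = false
[1.2.1.2] false AND false = false
[1.2.1] false OR false = false
[1.2] NOT false = true
[1] false AND true = false
[2.1.1] false OR true = true
[2.1.2] false OR false = false
[2.1] true → false = false
[2.2.3.1.1] true AND false = false
[2.2.3.1] NOT false = true
[2.2.3] NOT true = false
[2.2] true AND true AND false = false
[2] false OR false = false
[root] false OR false = false
Overall: false → denied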